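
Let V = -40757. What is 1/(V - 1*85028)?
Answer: -1/125785 ≈ -7.9501e-6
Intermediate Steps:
1/(V - 1*85028) = 1/(-40757 - 1*85028) = 1/(-40757 - 85028) = 1/(-125785) = -1/125785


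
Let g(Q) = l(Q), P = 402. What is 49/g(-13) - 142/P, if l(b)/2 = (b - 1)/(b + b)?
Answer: 18149/402 ≈ 45.147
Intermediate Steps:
l(b) = (-1 + b)/b (l(b) = 2*((b - 1)/(b + b)) = 2*((-1 + b)/((2*b))) = 2*((-1 + b)*(1/(2*b))) = 2*((-1 + b)/(2*b)) = (-1 + b)/b)
g(Q) = (-1 + Q)/Q
49/g(-13) - 142/P = 49/(((-1 - 13)/(-13))) - 142/402 = 49/((-1/13*(-14))) - 142*1/402 = 49/(14/13) - 71/201 = 49*(13/14) - 71/201 = 91/2 - 71/201 = 18149/402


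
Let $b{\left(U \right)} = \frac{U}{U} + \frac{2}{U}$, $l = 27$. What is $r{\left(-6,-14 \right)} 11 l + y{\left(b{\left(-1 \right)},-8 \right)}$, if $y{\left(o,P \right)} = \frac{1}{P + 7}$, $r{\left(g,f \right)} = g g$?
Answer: $10691$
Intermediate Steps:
$r{\left(g,f \right)} = g^{2}$
$b{\left(U \right)} = 1 + \frac{2}{U}$
$y{\left(o,P \right)} = \frac{1}{7 + P}$
$r{\left(-6,-14 \right)} 11 l + y{\left(b{\left(-1 \right)},-8 \right)} = \left(-6\right)^{2} \cdot 11 \cdot 27 + \frac{1}{7 - 8} = 36 \cdot 297 + \frac{1}{-1} = 10692 - 1 = 10691$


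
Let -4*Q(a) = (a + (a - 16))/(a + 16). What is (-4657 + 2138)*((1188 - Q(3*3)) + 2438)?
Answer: -456697219/50 ≈ -9.1340e+6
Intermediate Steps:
Q(a) = -(-16 + 2*a)/(4*(16 + a)) (Q(a) = -(a + (a - 16))/(4*(a + 16)) = -(a + (-16 + a))/(4*(16 + a)) = -(-16 + 2*a)/(4*(16 + a)))
(-4657 + 2138)*((1188 - Q(3*3)) + 2438) = (-4657 + 2138)*((1188 - (8 - 3*3)/(2*(16 + 3*3))) + 2438) = -2519*((1188 - (8 - 1*9)/(2*(16 + 9))) + 2438) = -2519*((1188 - (8 - 9)/(2*25)) + 2438) = -2519*((1188 - (-1)/(2*25)) + 2438) = -2519*((1188 - 1*(-1/50)) + 2438) = -2519*((1188 + 1/50) + 2438) = -2519*(59401/50 + 2438) = -2519*181301/50 = -456697219/50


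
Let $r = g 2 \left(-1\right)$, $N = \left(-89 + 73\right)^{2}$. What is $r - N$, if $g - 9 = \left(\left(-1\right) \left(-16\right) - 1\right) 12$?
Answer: $-634$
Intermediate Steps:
$N = 256$ ($N = \left(-16\right)^{2} = 256$)
$g = 189$ ($g = 9 + \left(\left(-1\right) \left(-16\right) - 1\right) 12 = 9 + \left(16 - 1\right) 12 = 9 + 15 \cdot 12 = 9 + 180 = 189$)
$r = -378$ ($r = 189 \cdot 2 \left(-1\right) = 189 \left(-2\right) = -378$)
$r - N = -378 - 256 = -634$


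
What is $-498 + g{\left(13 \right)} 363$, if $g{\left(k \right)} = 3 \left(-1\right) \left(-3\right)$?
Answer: $2769$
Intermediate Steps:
$g{\left(k \right)} = 9$ ($g{\left(k \right)} = \left(-3\right) \left(-3\right) = 9$)
$-498 + g{\left(13 \right)} 363 = -498 + 9 \cdot 363 = -498 + 3267 = 2769$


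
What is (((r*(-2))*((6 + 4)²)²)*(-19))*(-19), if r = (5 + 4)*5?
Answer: -324900000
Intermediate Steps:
r = 45 (r = 9*5 = 45)
(((r*(-2))*((6 + 4)²)²)*(-19))*(-19) = (((45*(-2))*((6 + 4)²)²)*(-19))*(-19) = (-90*(10²)²*(-19))*(-19) = (-90*100²*(-19))*(-19) = (-90*10000*(-19))*(-19) = -900000*(-19)*(-19) = 17100000*(-19) = -324900000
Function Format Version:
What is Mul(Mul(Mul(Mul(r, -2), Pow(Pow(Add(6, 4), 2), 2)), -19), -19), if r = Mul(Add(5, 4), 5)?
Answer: -324900000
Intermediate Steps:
r = 45 (r = Mul(9, 5) = 45)
Mul(Mul(Mul(Mul(r, -2), Pow(Pow(Add(6, 4), 2), 2)), -19), -19) = Mul(Mul(Mul(Mul(45, -2), Pow(Pow(Add(6, 4), 2), 2)), -19), -19) = Mul(Mul(Mul(-90, Pow(Pow(10, 2), 2)), -19), -19) = Mul(Mul(Mul(-90, Pow(100, 2)), -19), -19) = Mul(Mul(Mul(-90, 10000), -19), -19) = Mul(Mul(-900000, -19), -19) = Mul(17100000, -19) = -324900000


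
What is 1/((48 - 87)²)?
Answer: 1/1521 ≈ 0.00065746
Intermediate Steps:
1/((48 - 87)²) = 1/((-39)²) = 1/1521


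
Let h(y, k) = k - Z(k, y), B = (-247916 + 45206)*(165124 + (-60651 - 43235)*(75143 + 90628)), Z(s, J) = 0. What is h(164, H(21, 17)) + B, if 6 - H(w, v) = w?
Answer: 3490893434261205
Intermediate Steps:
H(w, v) = 6 - w
B = 3490893434261220 (B = -202710*(165124 - 103886*165771) = -202710*(165124 - 17221286106) = -202710*(-17221120982) = 3490893434261220)
h(y, k) = k (h(y, k) = k - 1*0 = k + 0 = k)
h(164, H(21, 17)) + B = (6 - 1*21) + 3490893434261220 = (6 - 21) + 3490893434261220 = -15 + 3490893434261220 = 3490893434261205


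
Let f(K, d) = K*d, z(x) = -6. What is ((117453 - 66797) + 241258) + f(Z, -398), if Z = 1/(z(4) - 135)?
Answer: 41160272/141 ≈ 2.9192e+5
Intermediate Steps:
Z = -1/141 (Z = 1/(-6 - 135) = 1/(-141) = -1/141 ≈ -0.0070922)
((117453 - 66797) + 241258) + f(Z, -398) = ((117453 - 66797) + 241258) - 1/141*(-398) = (50656 + 241258) + 398/141 = 291914 + 398/141 = 41160272/141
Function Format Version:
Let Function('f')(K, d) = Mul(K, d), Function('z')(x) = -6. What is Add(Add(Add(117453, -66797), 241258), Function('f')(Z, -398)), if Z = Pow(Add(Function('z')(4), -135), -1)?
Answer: Rational(41160272, 141) ≈ 2.9192e+5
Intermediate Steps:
Z = Rational(-1, 141) (Z = Pow(Add(-6, -135), -1) = Pow(-141, -1) = Rational(-1, 141) ≈ -0.0070922)
Add(Add(Add(117453, -66797), 241258), Function('f')(Z, -398)) = Add(Add(Add(117453, -66797), 241258), Mul(Rational(-1, 141), -398)) = Add(Add(50656, 241258), Rational(398, 141)) = Add(291914, Rational(398, 141)) = Rational(41160272, 141)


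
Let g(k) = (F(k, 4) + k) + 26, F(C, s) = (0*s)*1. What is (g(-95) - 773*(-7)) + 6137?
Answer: 11479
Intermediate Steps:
F(C, s) = 0 (F(C, s) = 0*1 = 0)
g(k) = 26 + k (g(k) = (0 + k) + 26 = k + 26 = 26 + k)
(g(-95) - 773*(-7)) + 6137 = ((26 - 95) - 773*(-7)) + 6137 = (-69 + 5411) + 6137 = 5342 + 6137 = 11479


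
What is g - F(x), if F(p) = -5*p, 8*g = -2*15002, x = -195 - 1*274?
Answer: -12191/2 ≈ -6095.5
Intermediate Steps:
x = -469 (x = -195 - 274 = -469)
g = -7501/2 (g = (-2*15002)/8 = (1/8)*(-30004) = -7501/2 ≈ -3750.5)
g - F(x) = -7501/2 - (-5)*(-469) = -7501/2 - 1*2345 = -7501/2 - 2345 = -12191/2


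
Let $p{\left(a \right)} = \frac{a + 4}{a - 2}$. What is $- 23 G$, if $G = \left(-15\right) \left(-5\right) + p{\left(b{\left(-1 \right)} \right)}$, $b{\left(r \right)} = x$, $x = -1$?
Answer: $-1702$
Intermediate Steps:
$b{\left(r \right)} = -1$
$p{\left(a \right)} = \frac{4 + a}{-2 + a}$
$G = 74$ ($G = \left(-15\right) \left(-5\right) + \frac{4 - 1}{-2 - 1} = 75 + \frac{1}{-3} \cdot 3 = 75 - 1 = 74$)
$- 23 G = \left(-23\right) 74 = -1702$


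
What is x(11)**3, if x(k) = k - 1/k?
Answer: 1728000/1331 ≈ 1298.3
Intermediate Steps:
x(11)**3 = (11 - 1/11)**3 = (120/11)**3 = 1728000/1331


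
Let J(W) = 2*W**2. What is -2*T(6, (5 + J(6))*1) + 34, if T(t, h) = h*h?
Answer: -11824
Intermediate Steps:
T(t, h) = h**2
-2*T(6, (5 + J(6))*1) + 34 = -2*(5 + 2*6**2)**2 + 34 = -2*(5 + 2*36)**2 + 34 = -2*(5 + 72)**2 + 34 = -2*(77*1)**2 + 34 = -2*77**2 + 34 = -2*5929 + 34 = -11858 + 34 = -11824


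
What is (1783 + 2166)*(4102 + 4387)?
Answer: 33523061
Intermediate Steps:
(1783 + 2166)*(4102 + 4387) = 3949*8489 = 33523061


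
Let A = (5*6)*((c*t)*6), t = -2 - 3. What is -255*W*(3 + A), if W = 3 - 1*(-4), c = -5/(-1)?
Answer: 8027145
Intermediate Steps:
c = 5 (c = -5*(-1) = 5)
W = 7 (W = 3 + 4 = 7)
t = -5
A = -4500 (A = (5*6)*((5*(-5))*6) = 30*(-25*6) = 30*(-150) = -4500)
-255*W*(3 + A) = -1785*(3 - 4500) = -1785*(-4497) = -255*(-31479) = 8027145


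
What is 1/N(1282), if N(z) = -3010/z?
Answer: -641/1505 ≈ -0.42591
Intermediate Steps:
1/N(1282) = 1/(-3010/1282) = 1/(-3010*1/1282) = 1/(-1505/641) = -641/1505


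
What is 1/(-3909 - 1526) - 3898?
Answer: -21185631/5435 ≈ -3898.0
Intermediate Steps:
1/(-3909 - 1526) - 3898 = 1/(-5435) - 3898 = -1/5435 - 3898 = -21185631/5435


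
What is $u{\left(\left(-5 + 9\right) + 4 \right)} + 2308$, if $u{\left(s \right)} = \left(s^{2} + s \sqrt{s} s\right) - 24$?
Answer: $2348 + 128 \sqrt{2} \approx 2529.0$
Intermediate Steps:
$u{\left(s \right)} = -24 + s^{2} + s^{\frac{5}{2}}$ ($u{\left(s \right)} = \left(s^{2} + s^{\frac{3}{2}} s\right) - 24 = \left(s^{2} + s^{\frac{5}{2}}\right) - 24 = -24 + s^{2} + s^{\frac{5}{2}}$)
$u{\left(\left(-5 + 9\right) + 4 \right)} + 2308 = \left(-24 + \left(\left(-5 + 9\right) + 4\right)^{2} + \left(\left(-5 + 9\right) + 4\right)^{\frac{5}{2}}\right) + 2308 = \left(-24 + \left(4 + 4\right)^{2} + \left(4 + 4\right)^{\frac{5}{2}}\right) + 2308 = \left(-24 + 8^{2} + 8^{\frac{5}{2}}\right) + 2308 = \left(-24 + 64 + 128 \sqrt{2}\right) + 2308 = \left(40 + 128 \sqrt{2}\right) + 2308 = 2348 + 128 \sqrt{2}$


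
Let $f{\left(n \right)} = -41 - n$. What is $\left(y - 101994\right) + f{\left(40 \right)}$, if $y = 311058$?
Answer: $208983$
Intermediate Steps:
$\left(y - 101994\right) + f{\left(40 \right)} = \left(311058 - 101994\right) - 81 = 209064 - 81 = 208983$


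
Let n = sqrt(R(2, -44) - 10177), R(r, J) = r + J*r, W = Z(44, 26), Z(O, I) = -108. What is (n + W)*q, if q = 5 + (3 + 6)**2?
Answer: -9288 + 86*I*sqrt(10263) ≈ -9288.0 + 8712.4*I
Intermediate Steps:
W = -108
n = I*sqrt(10263) (n = sqrt(2*(1 - 44) - 10177) = sqrt(2*(-43) - 10177) = sqrt(-86 - 10177) = sqrt(-10263) = I*sqrt(10263) ≈ 101.31*I)
q = 86 (q = 5 + 9**2 = 5 + 81 = 86)
(n + W)*q = (I*sqrt(10263) - 108)*86 = (-108 + I*sqrt(10263))*86 = -9288 + 86*I*sqrt(10263)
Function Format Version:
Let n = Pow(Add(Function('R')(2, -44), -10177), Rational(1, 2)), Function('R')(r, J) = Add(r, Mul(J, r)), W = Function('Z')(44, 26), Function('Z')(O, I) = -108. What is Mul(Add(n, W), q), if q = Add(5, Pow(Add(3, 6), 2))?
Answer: Add(-9288, Mul(86, I, Pow(10263, Rational(1, 2)))) ≈ Add(-9288.0, Mul(8712.4, I))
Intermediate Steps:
W = -108
n = Mul(I, Pow(10263, Rational(1, 2))) (n = Pow(Add(Mul(2, Add(1, -44)), -10177), Rational(1, 2)) = Pow(Add(Mul(2, -43), -10177), Rational(1, 2)) = Pow(Add(-86, -10177), Rational(1, 2)) = Pow(-10263, Rational(1, 2)) = Mul(I, Pow(10263, Rational(1, 2))) ≈ Mul(101.31, I))
q = 86 (q = Add(5, Pow(9, 2)) = Add(5, 81) = 86)
Mul(Add(n, W), q) = Mul(Add(Mul(I, Pow(10263, Rational(1, 2))), -108), 86) = Mul(Add(-108, Mul(I, Pow(10263, Rational(1, 2)))), 86) = Add(-9288, Mul(86, I, Pow(10263, Rational(1, 2))))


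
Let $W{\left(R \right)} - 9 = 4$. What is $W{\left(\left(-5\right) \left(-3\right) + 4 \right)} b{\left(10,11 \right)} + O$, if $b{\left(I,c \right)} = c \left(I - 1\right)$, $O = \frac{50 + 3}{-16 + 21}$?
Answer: $\frac{6488}{5} \approx 1297.6$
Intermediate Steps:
$W{\left(R \right)} = 13$ ($W{\left(R \right)} = 9 + 4 = 13$)
$O = \frac{53}{5} \approx 10.6$
$b{\left(I,c \right)} = c \left(-1 + I\right)$
$W{\left(\left(-5\right) \left(-3\right) + 4 \right)} b{\left(10,11 \right)} + O = 13 \cdot 11 \left(-1 + 10\right) + \frac{53}{5} = 13 \cdot 11 \cdot 9 + \frac{53}{5} = 13 \cdot 99 + \frac{53}{5} = 1287 + \frac{53}{5} = \frac{6488}{5}$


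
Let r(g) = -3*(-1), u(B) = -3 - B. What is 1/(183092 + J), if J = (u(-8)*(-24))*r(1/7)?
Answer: 1/182732 ≈ 5.4725e-6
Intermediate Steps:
r(g) = 3
J = -360 (J = ((-3 - 1*(-8))*(-24))*3 = ((-3 + 8)*(-24))*3 = (5*(-24))*3 = -120*3 = -360)
1/(183092 + J) = 1/(183092 - 360) = 1/182732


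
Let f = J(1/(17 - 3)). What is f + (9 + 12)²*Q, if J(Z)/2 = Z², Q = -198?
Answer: -8557163/98 ≈ -87318.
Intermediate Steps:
J(Z) = 2*Z²
f = 1/98 (f = 2*(1/(17 - 3))² = 2*(1/14)² = 2*(1/196) = 1/98 ≈ 0.010204)
f + (9 + 12)²*Q = 1/98 + (9 + 12)²*(-198) = 1/98 + 21²*(-198) = 1/98 + 441*(-198) = 1/98 - 87318 = -8557163/98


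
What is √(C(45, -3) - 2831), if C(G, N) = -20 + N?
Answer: I*√2854 ≈ 53.423*I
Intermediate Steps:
√(C(45, -3) - 2831) = √((-20 - 3) - 2831) = √(-23 - 2831) = √(-2854) = I*√2854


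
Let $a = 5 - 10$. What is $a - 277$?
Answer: $-282$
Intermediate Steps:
$a = -5$ ($a = 5 - 10 = -5$)
$a - 277 = -5 - 277 = -282$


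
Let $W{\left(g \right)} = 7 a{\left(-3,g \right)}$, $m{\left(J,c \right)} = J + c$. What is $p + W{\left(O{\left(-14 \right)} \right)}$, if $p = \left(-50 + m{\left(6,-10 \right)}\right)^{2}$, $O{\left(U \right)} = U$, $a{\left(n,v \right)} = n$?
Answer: $2895$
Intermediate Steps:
$W{\left(g \right)} = -21$ ($W{\left(g \right)} = 7 \left(-3\right) = -21$)
$p = 2916$ ($p = \left(-50 + \left(6 - 10\right)\right)^{2} = \left(-50 - 4\right)^{2} = \left(-54\right)^{2} = 2916$)
$p + W{\left(O{\left(-14 \right)} \right)} = 2916 - 21 = 2895$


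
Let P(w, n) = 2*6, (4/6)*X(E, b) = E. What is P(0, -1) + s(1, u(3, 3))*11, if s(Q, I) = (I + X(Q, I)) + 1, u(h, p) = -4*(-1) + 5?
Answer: 277/2 ≈ 138.50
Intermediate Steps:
u(h, p) = 9 (u(h, p) = 4 + 5 = 9)
X(E, b) = 3*E/2
P(w, n) = 12
s(Q, I) = 1 + I + 3*Q/2 (s(Q, I) = (I + 3*Q/2) + 1 = 1 + I + 3*Q/2)
P(0, -1) + s(1, u(3, 3))*11 = 12 + (1 + 9 + (3/2)*1)*11 = 12 + (1 + 9 + 3/2)*11 = 12 + (23/2)*11 = 12 + 253/2 = 277/2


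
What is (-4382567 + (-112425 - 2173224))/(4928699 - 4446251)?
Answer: -833527/60306 ≈ -13.822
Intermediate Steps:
(-4382567 + (-112425 - 2173224))/(4928699 - 4446251) = (-4382567 - 2285649)/482448 = -6668216*1/482448 = -833527/60306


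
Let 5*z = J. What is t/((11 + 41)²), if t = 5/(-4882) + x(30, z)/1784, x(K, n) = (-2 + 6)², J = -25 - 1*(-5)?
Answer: 8649/2943806944 ≈ 2.9380e-6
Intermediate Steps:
J = -20 (J = -25 + 5 = -20)
z = -4 (z = (⅕)*(-20) = -4)
x(K, n) = 16 (x(K, n) = 4² = 16)
t = 8649/1088686 (t = 5/(-4882) + 16/1784 = 5*(-1/4882) + 16*(1/1784) = -5/4882 + 2/223 = 8649/1088686 ≈ 0.0079444)
t/((11 + 41)²) = 8649/(1088686*((11 + 41)²)) = 8649/(1088686*(52²)) = (8649/1088686)/2704 = (8649/1088686)*(1/2704) = 8649/2943806944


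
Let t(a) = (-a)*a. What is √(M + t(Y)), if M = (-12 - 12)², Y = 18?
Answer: 6*√7 ≈ 15.875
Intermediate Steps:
t(a) = -a²
M = 576 (M = (-24)² = 576)
√(M + t(Y)) = √(576 - 1*18²) = √(576 - 1*324) = √(576 - 324) = √252 = 6*√7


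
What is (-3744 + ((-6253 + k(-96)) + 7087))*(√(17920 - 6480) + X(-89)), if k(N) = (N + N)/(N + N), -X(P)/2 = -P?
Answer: 517802 - 11636*√715 ≈ 2.0666e+5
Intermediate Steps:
X(P) = 2*P (X(P) = -(-2)*P = 2*P)
k(N) = 1 (k(N) = (2*N)/((2*N)) = (2*N)*(1/(2*N)) = 1)
(-3744 + ((-6253 + k(-96)) + 7087))*(√(17920 - 6480) + X(-89)) = (-3744 + ((-6253 + 1) + 7087))*(√(17920 - 6480) + 2*(-89)) = (-3744 + (-6252 + 7087))*(√11440 - 178) = (-3744 + 835)*(4*√715 - 178) = -2909*(-178 + 4*√715) = 517802 - 11636*√715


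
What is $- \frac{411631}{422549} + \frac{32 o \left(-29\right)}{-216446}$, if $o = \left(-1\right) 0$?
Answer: $- \frac{411631}{422549} \approx -0.97416$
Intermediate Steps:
$o = 0$
$- \frac{411631}{422549} + \frac{32 o \left(-29\right)}{-216446} = - \frac{411631}{422549} + \frac{32 \cdot 0 \left(-29\right)}{-216446} = \left(-411631\right) \frac{1}{422549} + 0 \left(-29\right) \left(- \frac{1}{216446}\right) = - \frac{411631}{422549} + 0 \left(- \frac{1}{216446}\right) = - \frac{411631}{422549} + 0 = - \frac{411631}{422549}$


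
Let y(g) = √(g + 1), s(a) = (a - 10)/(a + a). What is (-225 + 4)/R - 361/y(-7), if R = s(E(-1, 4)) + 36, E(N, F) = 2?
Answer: -13/2 + 361*I*√6/6 ≈ -6.5 + 147.38*I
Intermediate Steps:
s(a) = (-10 + a)/(2*a) (s(a) = (-10 + a)/((2*a)) = (-10 + a)*(1/(2*a)) = (-10 + a)/(2*a))
y(g) = √(1 + g)
R = 34 (R = (½)*(-10 + 2)/2 + 36 = (½)*(½)*(-8) + 36 = -2 + 36 = 34)
(-225 + 4)/R - 361/y(-7) = (-225 + 4)/34 - 361/√(1 - 7) = -221*1/34 - 361*(-I*√6/6) = -13/2 - 361*(-I*√6/6) = -13/2 - (-361)*I*√6/6 = -13/2 + 361*I*√6/6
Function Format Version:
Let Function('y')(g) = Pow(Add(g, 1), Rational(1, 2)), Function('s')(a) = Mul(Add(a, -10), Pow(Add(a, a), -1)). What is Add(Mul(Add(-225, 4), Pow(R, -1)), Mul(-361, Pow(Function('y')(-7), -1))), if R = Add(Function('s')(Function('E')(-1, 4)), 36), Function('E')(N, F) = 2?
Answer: Add(Rational(-13, 2), Mul(Rational(361, 6), I, Pow(6, Rational(1, 2)))) ≈ Add(-6.5000, Mul(147.38, I))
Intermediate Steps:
Function('s')(a) = Mul(Rational(1, 2), Pow(a, -1), Add(-10, a)) (Function('s')(a) = Mul(Add(-10, a), Pow(Mul(2, a), -1)) = Mul(Add(-10, a), Mul(Rational(1, 2), Pow(a, -1))) = Mul(Rational(1, 2), Pow(a, -1), Add(-10, a)))
Function('y')(g) = Pow(Add(1, g), Rational(1, 2))
R = 34 (R = Add(Mul(Rational(1, 2), Pow(2, -1), Add(-10, 2)), 36) = Add(Mul(Rational(1, 2), Rational(1, 2), -8), 36) = Add(-2, 36) = 34)
Add(Mul(Add(-225, 4), Pow(R, -1)), Mul(-361, Pow(Function('y')(-7), -1))) = Add(Mul(Add(-225, 4), Pow(34, -1)), Mul(-361, Pow(Pow(Add(1, -7), Rational(1, 2)), -1))) = Add(Mul(-221, Rational(1, 34)), Mul(-361, Pow(Pow(-6, Rational(1, 2)), -1))) = Add(Rational(-13, 2), Mul(-361, Pow(Mul(I, Pow(6, Rational(1, 2))), -1))) = Add(Rational(-13, 2), Mul(-361, Mul(Rational(-1, 6), I, Pow(6, Rational(1, 2))))) = Add(Rational(-13, 2), Mul(Rational(361, 6), I, Pow(6, Rational(1, 2))))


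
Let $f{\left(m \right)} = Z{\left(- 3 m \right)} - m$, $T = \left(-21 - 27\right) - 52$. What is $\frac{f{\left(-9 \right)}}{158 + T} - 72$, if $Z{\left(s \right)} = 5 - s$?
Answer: $- \frac{4189}{58} \approx -72.224$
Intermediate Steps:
$T = -100$ ($T = -48 - 52 = -100$)
$f{\left(m \right)} = 5 + 2 m$ ($f{\left(m \right)} = \left(5 - - 3 m\right) - m = \left(5 + 3 m\right) - m = 5 + 2 m$)
$\frac{f{\left(-9 \right)}}{158 + T} - 72 = \frac{5 + 2 \left(-9\right)}{158 - 100} - 72 = \frac{5 - 18}{58} - 72 = \frac{1}{58} \left(-13\right) - 72 = - \frac{13}{58} - 72 = - \frac{4189}{58}$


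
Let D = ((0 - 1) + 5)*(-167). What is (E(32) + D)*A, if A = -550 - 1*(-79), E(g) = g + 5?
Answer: 297201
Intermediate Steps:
E(g) = 5 + g
A = -471 (A = -550 + 79 = -471)
D = -668 (D = (-1 + 5)*(-167) = 4*(-167) = -668)
(E(32) + D)*A = ((5 + 32) - 668)*(-471) = (37 - 668)*(-471) = -631*(-471) = 297201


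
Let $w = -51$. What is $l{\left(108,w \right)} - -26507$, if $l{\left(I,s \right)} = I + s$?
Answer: $26564$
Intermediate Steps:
$l{\left(108,w \right)} - -26507 = \left(108 - 51\right) - -26507 = 57 + 26507 = 26564$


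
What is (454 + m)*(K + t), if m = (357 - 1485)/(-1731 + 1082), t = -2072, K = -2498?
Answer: -1351687180/649 ≈ -2.0827e+6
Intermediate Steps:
m = 1128/649 (m = -1128/(-649) = -1128*(-1/649) = 1128/649 ≈ 1.7381)
(454 + m)*(K + t) = (454 + 1128/649)*(-2498 - 2072) = (295774/649)*(-4570) = -1351687180/649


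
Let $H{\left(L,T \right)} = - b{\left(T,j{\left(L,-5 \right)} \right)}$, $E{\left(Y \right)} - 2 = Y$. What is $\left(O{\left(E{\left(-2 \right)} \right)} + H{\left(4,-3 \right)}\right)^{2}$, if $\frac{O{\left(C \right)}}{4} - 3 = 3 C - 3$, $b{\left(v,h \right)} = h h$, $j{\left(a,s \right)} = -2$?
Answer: $16$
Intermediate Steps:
$E{\left(Y \right)} = 2 + Y$
$b{\left(v,h \right)} = h^{2}$
$O{\left(C \right)} = 12 C$ ($O{\left(C \right)} = 12 + 4 \left(3 C - 3\right) = 12 + 4 \left(-3 + 3 C\right) = 12 + \left(-12 + 12 C\right) = 12 C$)
$H{\left(L,T \right)} = -4$ ($H{\left(L,T \right)} = - \left(-2\right)^{2} = \left(-1\right) 4 = -4$)
$\left(O{\left(E{\left(-2 \right)} \right)} + H{\left(4,-3 \right)}\right)^{2} = \left(12 \left(2 - 2\right) - 4\right)^{2} = \left(12 \cdot 0 - 4\right)^{2} = \left(0 - 4\right)^{2} = \left(-4\right)^{2} = 16$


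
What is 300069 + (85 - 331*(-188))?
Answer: 362382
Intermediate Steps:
300069 + (85 - 331*(-188)) = 300069 + (85 + 62228) = 300069 + 62313 = 362382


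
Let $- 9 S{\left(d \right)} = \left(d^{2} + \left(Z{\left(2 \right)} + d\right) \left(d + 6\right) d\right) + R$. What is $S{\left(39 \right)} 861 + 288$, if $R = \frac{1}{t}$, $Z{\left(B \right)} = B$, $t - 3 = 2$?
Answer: $- \frac{105434027}{15} \approx -7.0289 \cdot 10^{6}$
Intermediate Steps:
$t = 5$ ($t = 3 + 2 = 5$)
$R = \frac{1}{5} \approx 0.2$
$S{\left(d \right)} = - \frac{1}{45} - \frac{d^{2}}{9} - \frac{d \left(2 + d\right) \left(6 + d\right)}{9}$ ($S{\left(d \right)} = - \frac{\left(d^{2} + \left(2 + d\right) \left(d + 6\right) d\right) + \frac{1}{5}}{9} = - \frac{\left(d^{2} + \left(2 + d\right) \left(6 + d\right) d\right) + \frac{1}{5}}{9} = - \frac{\left(d^{2} + d \left(2 + d\right) \left(6 + d\right)\right) + \frac{1}{5}}{9} = - \frac{\frac{1}{5} + d^{2} + d \left(2 + d\right) \left(6 + d\right)}{9} = - \frac{1}{45} - \frac{d^{2}}{9} - \frac{d \left(2 + d\right) \left(6 + d\right)}{9}$)
$S{\left(39 \right)} 861 + 288 = \left(- \frac{1}{45} - 39^{2} - 52 - \frac{39^{3}}{9}\right) 861 + 288 = \left(- \frac{1}{45} - 1521 - 52 - 6591\right) 861 + 288 = \left(- \frac{367381}{45}\right) 861 + 288 = - \frac{105438347}{15} + 288 = - \frac{105434027}{15}$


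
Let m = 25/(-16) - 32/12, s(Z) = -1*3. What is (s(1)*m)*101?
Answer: 20503/16 ≈ 1281.4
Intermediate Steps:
s(Z) = -3
m = -203/48 (m = 25*(-1/16) - 32*1/12 = -25/16 - 8/3 = -203/48 ≈ -4.2292)
(s(1)*m)*101 = -3*(-203/48)*101 = (203/16)*101 = 20503/16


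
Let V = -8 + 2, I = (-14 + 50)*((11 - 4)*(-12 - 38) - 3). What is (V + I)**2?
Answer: 161645796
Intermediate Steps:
I = -12708 (I = 36*(7*(-50) - 3) = 36*(-350 - 3) = 36*(-353) = -12708)
V = -6
(V + I)**2 = (-6 - 12708)**2 = (-12714)**2 = 161645796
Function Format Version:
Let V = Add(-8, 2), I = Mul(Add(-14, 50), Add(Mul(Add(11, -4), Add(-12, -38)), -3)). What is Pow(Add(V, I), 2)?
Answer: 161645796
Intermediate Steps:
I = -12708 (I = Mul(36, Add(Mul(7, -50), -3)) = Mul(36, Add(-350, -3)) = Mul(36, -353) = -12708)
V = -6
Pow(Add(V, I), 2) = Pow(Add(-6, -12708), 2) = Pow(-12714, 2) = 161645796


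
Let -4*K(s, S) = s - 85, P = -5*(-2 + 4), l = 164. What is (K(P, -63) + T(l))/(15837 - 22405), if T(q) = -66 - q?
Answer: 825/26272 ≈ 0.031402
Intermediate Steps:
P = -10 (P = -5*2 = -10)
K(s, S) = 85/4 - s/4 (K(s, S) = -(s - 85)/4 = -(-85 + s)/4 = 85/4 - s/4)
(K(P, -63) + T(l))/(15837 - 22405) = ((85/4 - 1/4*(-10)) + (-66 - 1*164))/(15837 - 22405) = ((85/4 + 5/2) + (-66 - 164))/(-6568) = (95/4 - 230)*(-1/6568) = -825/4*(-1/6568) = 825/26272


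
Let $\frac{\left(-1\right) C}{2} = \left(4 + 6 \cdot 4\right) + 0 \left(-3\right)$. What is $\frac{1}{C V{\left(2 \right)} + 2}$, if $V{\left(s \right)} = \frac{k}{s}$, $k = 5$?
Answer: $- \frac{1}{138} \approx -0.0072464$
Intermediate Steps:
$V{\left(s \right)} = \frac{5}{s}$
$C = -56$ ($C = - 2 \left(\left(4 + 6 \cdot 4\right) + 0 \left(-3\right)\right) = - 2 \left(\left(4 + 24\right) + 0\right) = - 2 \left(28 + 0\right) = \left(-2\right) 28 = -56$)
$\frac{1}{C V{\left(2 \right)} + 2} = \frac{1}{- 56 \cdot \frac{5}{2} + 2} = \frac{1}{- 56 \cdot 5 \cdot \frac{1}{2} + 2} = \frac{1}{\left(-56\right) \frac{5}{2} + 2} = \frac{1}{-140 + 2} = \frac{1}{-138} = - \frac{1}{138}$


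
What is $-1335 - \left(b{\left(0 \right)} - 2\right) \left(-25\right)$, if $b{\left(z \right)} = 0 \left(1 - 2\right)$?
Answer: $-1385$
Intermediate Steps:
$b{\left(z \right)} = 0$ ($b{\left(z \right)} = 0 \left(-1\right) = 0$)
$-1335 - \left(b{\left(0 \right)} - 2\right) \left(-25\right) = -1335 - \left(0 - 2\right) \left(-25\right) = -1335 - \left(-2\right) \left(-25\right) = -1335 - 50 = -1385$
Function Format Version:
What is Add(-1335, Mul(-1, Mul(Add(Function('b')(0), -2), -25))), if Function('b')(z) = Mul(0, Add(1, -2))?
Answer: -1385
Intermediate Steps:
Function('b')(z) = 0 (Function('b')(z) = Mul(0, -1) = 0)
Add(-1335, Mul(-1, Mul(Add(Function('b')(0), -2), -25))) = Add(-1335, Mul(-1, Mul(Add(0, -2), -25))) = Add(-1335, Mul(-1, Mul(-2, -25))) = Add(-1335, Mul(-1, 50)) = Add(-1335, -50) = -1385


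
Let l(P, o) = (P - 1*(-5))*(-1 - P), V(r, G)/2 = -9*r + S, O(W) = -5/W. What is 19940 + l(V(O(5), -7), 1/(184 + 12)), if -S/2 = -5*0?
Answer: 19503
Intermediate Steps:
S = 0 (S = -(-10)*0 = -2*0 = 0)
V(r, G) = -18*r (V(r, G) = 2*(-9*r + 0) = 2*(-9*r) = -18*r)
l(P, o) = (-1 - P)*(5 + P) (l(P, o) = (P + 5)*(-1 - P) = (5 + P)*(-1 - P) = (-1 - P)*(5 + P))
19940 + l(V(O(5), -7), 1/(184 + 12)) = 19940 + (-5 - (-(-90)/5)² - (-108)*(-5/5)) = 19940 + (-5 - (-(-90)/5)² - (-108)*(-5*⅕)) = 19940 + (-5 - (-18*(-1))² - (-108)*(-1)) = 19940 + (-5 - 1*18² - 6*18) = 19940 + (-5 - 1*324 - 108) = 19940 + (-5 - 324 - 108) = 19940 - 437 = 19503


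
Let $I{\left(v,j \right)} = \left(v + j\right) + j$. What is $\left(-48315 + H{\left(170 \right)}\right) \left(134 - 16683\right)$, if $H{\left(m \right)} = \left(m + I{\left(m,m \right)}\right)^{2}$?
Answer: $-6852692665$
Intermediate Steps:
$I{\left(v,j \right)} = v + 2 j$ ($I{\left(v,j \right)} = \left(j + v\right) + j = v + 2 j$)
$H{\left(m \right)} = 16 m^{2}$ ($H{\left(m \right)} = \left(m + \left(m + 2 m\right)\right)^{2} = \left(m + 3 m\right)^{2} = \left(4 m\right)^{2} = 16 m^{2}$)
$\left(-48315 + H{\left(170 \right)}\right) \left(134 - 16683\right) = \left(-48315 + 16 \cdot 170^{2}\right) \left(134 - 16683\right) = \left(-48315 + 16 \cdot 28900\right) \left(-16549\right) = \left(-48315 + 462400\right) \left(-16549\right) = 414085 \left(-16549\right) = -6852692665$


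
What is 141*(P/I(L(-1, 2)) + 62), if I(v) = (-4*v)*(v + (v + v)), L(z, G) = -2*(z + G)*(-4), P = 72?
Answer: 279321/32 ≈ 8728.8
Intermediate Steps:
L(z, G) = 8*G + 8*z (L(z, G) = -2*(G + z)*(-4) = (-2*G - 2*z)*(-4) = 8*G + 8*z)
I(v) = -12*v² (I(v) = (-4*v)*(v + 2*v) = (-4*v)*(3*v) = -12*v²)
141*(P/I(L(-1, 2)) + 62) = 141*(72/((-12*(8*2 + 8*(-1))²)) + 62) = 141*(72/((-12*(16 - 8)²)) + 62) = 141*(72/((-12*8²)) + 62) = 141*(72/((-12*64)) + 62) = 141*(72/(-768) + 62) = 141*(72*(-1/768) + 62) = 141*(-3/32 + 62) = 141*(1981/32) = 279321/32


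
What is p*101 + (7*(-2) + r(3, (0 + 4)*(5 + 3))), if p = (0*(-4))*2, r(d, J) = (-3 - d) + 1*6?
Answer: -14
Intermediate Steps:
r(d, J) = 3 - d (r(d, J) = (-3 - d) + 6 = 3 - d)
p = 0 (p = 0*2 = 0)
p*101 + (7*(-2) + r(3, (0 + 4)*(5 + 3))) = 0*101 + (7*(-2) + (3 - 1*3)) = 0 + (-14 + (3 - 3)) = 0 + (-14 + 0) = 0 - 14 = -14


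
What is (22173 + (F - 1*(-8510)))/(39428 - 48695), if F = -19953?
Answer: -10730/9267 ≈ -1.1579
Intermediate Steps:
(22173 + (F - 1*(-8510)))/(39428 - 48695) = (22173 + (-19953 - 1*(-8510)))/(39428 - 48695) = (22173 + (-19953 + 8510))/(-9267) = (22173 - 11443)*(-1/9267) = 10730*(-1/9267) = -10730/9267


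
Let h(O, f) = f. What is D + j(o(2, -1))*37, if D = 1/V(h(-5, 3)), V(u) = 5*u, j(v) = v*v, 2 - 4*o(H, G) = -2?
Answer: 556/15 ≈ 37.067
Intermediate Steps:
o(H, G) = 1 (o(H, G) = ½ - ¼*(-2) = ½ + ½ = 1)
j(v) = v²
D = 1/15 (D = 1/(5*3) = 1/15 ≈ 0.066667)
D + j(o(2, -1))*37 = 1/15 + 1²*37 = 1/15 + 1*37 = 1/15 + 37 = 556/15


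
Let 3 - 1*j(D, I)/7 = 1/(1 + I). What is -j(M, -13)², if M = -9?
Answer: -67081/144 ≈ -465.84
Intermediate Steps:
j(D, I) = 21 - 7/(1 + I)
-j(M, -13)² = -(7*(2 + 3*(-13))/(1 - 13))² = -(7*(2 - 39)/(-12))² = -(7*(-1/12)*(-37))² = -(259/12)² = -1*67081/144 = -67081/144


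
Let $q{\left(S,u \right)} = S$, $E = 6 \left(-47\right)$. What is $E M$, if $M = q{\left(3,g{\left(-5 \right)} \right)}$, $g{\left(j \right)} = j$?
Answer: $-846$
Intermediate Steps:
$E = -282$
$M = 3$
$E M = \left(-282\right) 3 = -846$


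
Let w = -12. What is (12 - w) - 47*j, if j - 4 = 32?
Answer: -1668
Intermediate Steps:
j = 36 (j = 4 + 32 = 36)
(12 - w) - 47*j = (12 - 1*(-12)) - 47*36 = (12 + 12) - 1692 = 24 - 1692 = -1668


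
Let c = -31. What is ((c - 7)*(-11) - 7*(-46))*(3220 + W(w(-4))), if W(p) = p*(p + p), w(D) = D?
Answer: 2406480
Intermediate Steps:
W(p) = 2*p**2 (W(p) = p*(2*p) = 2*p**2)
((c - 7)*(-11) - 7*(-46))*(3220 + W(w(-4))) = ((-31 - 7)*(-11) - 7*(-46))*(3220 + 2*(-4)**2) = (-38*(-11) + 322)*(3220 + 2*16) = (418 + 322)*(3220 + 32) = 740*3252 = 2406480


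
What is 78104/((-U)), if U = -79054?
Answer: 39052/39527 ≈ 0.98798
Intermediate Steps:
78104/((-U)) = 78104/((-1*(-79054))) = 78104/79054 = 78104*(1/79054) = 39052/39527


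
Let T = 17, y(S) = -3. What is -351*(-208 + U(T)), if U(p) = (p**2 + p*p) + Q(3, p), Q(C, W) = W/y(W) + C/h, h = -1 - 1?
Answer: -254709/2 ≈ -1.2735e+5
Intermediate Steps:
h = -2
Q(C, W) = -C/2 - W/3 (Q(C, W) = W/(-3) + C/(-2) = W*(-1/3) + C*(-1/2) = -W/3 - C/2 = -C/2 - W/3)
U(p) = -3/2 + 2*p**2 - p/3 (U(p) = (p**2 + p*p) + (-1/2*3 - p/3) = (p**2 + p**2) + (-3/2 - p/3) = 2*p**2 + (-3/2 - p/3) = -3/2 + 2*p**2 - p/3)
-351*(-208 + U(T)) = -351*(-208 + (-3/2 + 2*17**2 - 1/3*17)) = -351*(-208 + (-3/2 + 2*289 - 17/3)) = -351*(-208 + (-3/2 + 578 - 17/3)) = -351*(-208 + 3425/6) = -351*2177/6 = -254709/2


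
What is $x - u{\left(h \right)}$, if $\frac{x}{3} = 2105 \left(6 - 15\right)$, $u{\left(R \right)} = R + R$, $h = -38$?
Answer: $-56759$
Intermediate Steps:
$u{\left(R \right)} = 2 R$
$x = -56835$ ($x = 3 \cdot 2105 \left(6 - 15\right) = 3 \cdot 2105 \left(-9\right) = 3 \left(-18945\right) = -56835$)
$x - u{\left(h \right)} = -56835 - 2 \left(-38\right) = -56835 - -76 = -56835 + 76 = -56759$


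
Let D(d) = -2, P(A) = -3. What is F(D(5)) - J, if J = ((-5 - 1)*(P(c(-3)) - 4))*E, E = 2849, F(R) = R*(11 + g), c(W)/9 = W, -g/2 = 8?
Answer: -119648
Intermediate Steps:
g = -16 (g = -2*8 = -16)
c(W) = 9*W
F(R) = -5*R (F(R) = R*(11 - 16) = R*(-5) = -5*R)
J = 119658 (J = ((-5 - 1)*(-3 - 4))*2849 = -6*(-7)*2849 = 42*2849 = 119658)
F(D(5)) - J = -5*(-2) - 1*119658 = 10 - 119658 = -119648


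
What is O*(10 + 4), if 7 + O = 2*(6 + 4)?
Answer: 182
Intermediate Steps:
O = 13 (O = -7 + 2*(6 + 4) = -7 + 2*10 = -7 + 20 = 13)
O*(10 + 4) = 13*(10 + 4) = 13*14 = 182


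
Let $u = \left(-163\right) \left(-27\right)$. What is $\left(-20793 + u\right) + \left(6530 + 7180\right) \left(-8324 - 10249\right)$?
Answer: $-254652222$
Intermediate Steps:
$u = 4401$
$\left(-20793 + u\right) + \left(6530 + 7180\right) \left(-8324 - 10249\right) = \left(-20793 + 4401\right) + \left(6530 + 7180\right) \left(-8324 - 10249\right) = -16392 + 13710 \left(-18573\right) = -16392 - 254635830 = -254652222$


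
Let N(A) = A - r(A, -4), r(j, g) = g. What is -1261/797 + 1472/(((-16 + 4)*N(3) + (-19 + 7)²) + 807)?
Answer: 79897/690999 ≈ 0.11563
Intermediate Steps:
N(A) = 4 + A (N(A) = A - 1*(-4) = A + 4 = 4 + A)
-1261/797 + 1472/(((-16 + 4)*N(3) + (-19 + 7)²) + 807) = -1261/797 + 1472/(((-16 + 4)*(4 + 3) + (-19 + 7)²) + 807) = -1261*1/797 + 1472/((-12*7 + (-12)²) + 807) = -1261/797 + 1472/((-84 + 144) + 807) = -1261/797 + 1472/(60 + 807) = -1261/797 + 1472/867 = 79897/690999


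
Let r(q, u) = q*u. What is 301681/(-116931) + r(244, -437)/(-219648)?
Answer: -4482959135/2140305024 ≈ -2.0945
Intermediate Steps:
301681/(-116931) + r(244, -437)/(-219648) = 301681/(-116931) + (244*(-437))/(-219648) = 301681*(-1/116931) - 106628*(-1/219648) = -301681/116931 + 26657/54912 = -4482959135/2140305024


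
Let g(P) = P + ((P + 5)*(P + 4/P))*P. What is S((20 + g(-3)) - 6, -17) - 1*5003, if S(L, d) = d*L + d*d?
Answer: -5343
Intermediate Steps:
g(P) = P + P*(5 + P)*(P + 4/P) (g(P) = P + ((5 + P)*(P + 4/P))*P = P + P*(5 + P)*(P + 4/P))
S(L, d) = d**2 + L*d (S(L, d) = L*d + d**2 = d**2 + L*d)
S((20 + g(-3)) - 6, -17) - 1*5003 = -17*(((20 + (20 + (-3)**3 + 5*(-3) + 5*(-3)**2)) - 6) - 17) - 1*5003 = -17*(((20 + (20 - 27 - 15 + 5*9)) - 6) - 17) - 5003 = -17*(((20 + (20 - 27 - 15 + 45)) - 6) - 17) - 5003 = -17*(((20 + 23) - 6) - 17) - 5003 = -17*((43 - 6) - 17) - 5003 = -17*(37 - 17) - 5003 = -17*20 - 5003 = -340 - 5003 = -5343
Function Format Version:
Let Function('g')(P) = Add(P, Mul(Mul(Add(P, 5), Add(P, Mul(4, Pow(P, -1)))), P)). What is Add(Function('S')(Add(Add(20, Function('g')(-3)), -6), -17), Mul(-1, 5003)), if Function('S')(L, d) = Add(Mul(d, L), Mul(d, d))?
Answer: -5343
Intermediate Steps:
Function('g')(P) = Add(P, Mul(P, Add(5, P), Add(P, Mul(4, Pow(P, -1))))) (Function('g')(P) = Add(P, Mul(Mul(Add(5, P), Add(P, Mul(4, Pow(P, -1)))), P)) = Add(P, Mul(P, Add(5, P), Add(P, Mul(4, Pow(P, -1))))))
Function('S')(L, d) = Add(Pow(d, 2), Mul(L, d)) (Function('S')(L, d) = Add(Mul(L, d), Pow(d, 2)) = Add(Pow(d, 2), Mul(L, d)))
Add(Function('S')(Add(Add(20, Function('g')(-3)), -6), -17), Mul(-1, 5003)) = Add(Mul(-17, Add(Add(Add(20, Add(20, Pow(-3, 3), Mul(5, -3), Mul(5, Pow(-3, 2)))), -6), -17)), Mul(-1, 5003)) = Add(Mul(-17, Add(Add(Add(20, Add(20, -27, -15, Mul(5, 9))), -6), -17)), -5003) = Add(Mul(-17, Add(Add(Add(20, Add(20, -27, -15, 45)), -6), -17)), -5003) = Add(Mul(-17, Add(Add(Add(20, 23), -6), -17)), -5003) = Add(Mul(-17, Add(Add(43, -6), -17)), -5003) = Add(Mul(-17, Add(37, -17)), -5003) = Add(Mul(-17, 20), -5003) = Add(-340, -5003) = -5343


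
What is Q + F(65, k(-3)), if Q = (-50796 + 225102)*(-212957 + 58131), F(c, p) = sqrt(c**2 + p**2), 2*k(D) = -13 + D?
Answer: -26987100756 + sqrt(4289) ≈ -2.6987e+10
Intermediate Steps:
k(D) = -13/2 + D/2 (k(D) = (-13 + D)/2 = -13/2 + D/2)
Q = -26987100756 (Q = 174306*(-154826) = -26987100756)
Q + F(65, k(-3)) = -26987100756 + sqrt(65**2 + (-13/2 + (1/2)*(-3))**2) = -26987100756 + sqrt(4225 + (-13/2 - 3/2)**2) = -26987100756 + sqrt(4225 + (-8)**2) = -26987100756 + sqrt(4225 + 64) = -26987100756 + sqrt(4289)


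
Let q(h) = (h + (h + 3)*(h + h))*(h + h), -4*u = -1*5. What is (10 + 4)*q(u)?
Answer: 3325/8 ≈ 415.63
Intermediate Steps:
u = 5/4 (u = -(-1)*5/4 = -¼*(-5) = 5/4 ≈ 1.2500)
q(h) = 2*h*(h + 2*h*(3 + h)) (q(h) = (h + (3 + h)*(2*h))*(2*h) = (h + 2*h*(3 + h))*(2*h) = 2*h*(h + 2*h*(3 + h)))
(10 + 4)*q(u) = (10 + 4)*((5/4)²*(14 + 4*(5/4))) = 14*(25*(14 + 5)/16) = 14*((25/16)*19) = 14*(475/16) = 3325/8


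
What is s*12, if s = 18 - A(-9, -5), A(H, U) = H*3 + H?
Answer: 648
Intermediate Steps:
A(H, U) = 4*H (A(H, U) = 3*H + H = 4*H)
s = 54 (s = 18 - 4*(-9) = 18 - 1*(-36) = 18 + 36 = 54)
s*12 = 54*12 = 648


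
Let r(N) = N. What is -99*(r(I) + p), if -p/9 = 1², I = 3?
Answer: 594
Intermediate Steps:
p = -9 (p = -9*1² = -9*1 = -9)
-99*(r(I) + p) = -99*(3 - 9) = -99*(-6) = 594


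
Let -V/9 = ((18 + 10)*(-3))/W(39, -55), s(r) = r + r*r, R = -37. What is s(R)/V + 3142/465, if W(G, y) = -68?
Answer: -122662/1085 ≈ -113.05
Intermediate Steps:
s(r) = r + r**2
V = -189/17 (V = -9*(18 + 10)*(-3)/(-68) = -9*28*(-3)*(-1)/68 = -(-756)*(-1)/68 = -9*21/17 = -189/17 ≈ -11.118)
s(R)/V + 3142/465 = (-37*(1 - 37))/(-189/17) + 3142/465 = -37*(-36)*(-17/189) + 3142*(1/465) = 1332*(-17/189) + 3142/465 = -2516/21 + 3142/465 = -122662/1085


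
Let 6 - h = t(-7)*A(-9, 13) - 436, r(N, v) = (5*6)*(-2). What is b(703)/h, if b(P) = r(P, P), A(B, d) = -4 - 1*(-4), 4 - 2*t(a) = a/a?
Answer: -30/221 ≈ -0.13575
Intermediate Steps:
t(a) = 3/2 (t(a) = 2 - a/(2*a) = 2 - 1/2*1 = 2 - 1/2 = 3/2)
A(B, d) = 0 (A(B, d) = -4 + 4 = 0)
r(N, v) = -60 (r(N, v) = 30*(-2) = -60)
b(P) = -60
h = 442 (h = 6 - ((3/2)*0 - 436) = 6 - (0 - 436) = 6 - 1*(-436) = 6 + 436 = 442)
b(703)/h = -60/442 = -60*1/442 = -30/221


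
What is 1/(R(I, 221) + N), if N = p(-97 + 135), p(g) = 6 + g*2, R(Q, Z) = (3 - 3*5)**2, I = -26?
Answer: 1/226 ≈ 0.0044248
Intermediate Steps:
R(Q, Z) = 144 (R(Q, Z) = (3 - 15)**2 = (-12)**2 = 144)
p(g) = 6 + 2*g
N = 82 (N = 6 + 2*(-97 + 135) = 6 + 2*38 = 6 + 76 = 82)
1/(R(I, 221) + N) = 1/(144 + 82) = 1/226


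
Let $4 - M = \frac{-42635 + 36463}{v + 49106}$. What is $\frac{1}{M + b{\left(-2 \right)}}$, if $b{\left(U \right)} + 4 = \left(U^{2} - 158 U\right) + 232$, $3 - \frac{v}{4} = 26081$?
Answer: $\frac{27603}{15233770} \approx 0.001812$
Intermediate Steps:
$v = -104312$ ($v = 12 - 104324 = -104312$)
$M = \frac{107326}{27603}$ ($M = 4 - \frac{-42635 + 36463}{-104312 + 49106} = 4 - - \frac{6172}{-55206} = 4 - \left(-6172\right) \left(- \frac{1}{55206}\right) = 4 - \frac{3086}{27603} = \frac{107326}{27603} \approx 3.8882$)
$b{\left(U \right)} = 228 + U^{2} - 158 U$ ($b{\left(U \right)} = -4 + \left(\left(U^{2} - 158 U\right) + 232\right) = -4 + \left(232 + U^{2} - 158 U\right) = 228 + U^{2} - 158 U$)
$\frac{1}{M + b{\left(-2 \right)}} = \frac{1}{\frac{107326}{27603} + \left(228 + \left(-2\right)^{2} - -316\right)} = \frac{1}{\frac{107326}{27603} + \left(228 + 4 + 316\right)} = \frac{1}{\frac{107326}{27603} + 548} = \frac{1}{\frac{15233770}{27603}} = \frac{27603}{15233770}$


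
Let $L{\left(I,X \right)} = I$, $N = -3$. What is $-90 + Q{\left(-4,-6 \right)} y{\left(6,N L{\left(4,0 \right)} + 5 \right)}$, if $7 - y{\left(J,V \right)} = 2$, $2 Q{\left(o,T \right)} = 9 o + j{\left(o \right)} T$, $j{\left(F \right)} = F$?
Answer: $-120$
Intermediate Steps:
$Q{\left(o,T \right)} = \frac{9 o}{2} + \frac{T o}{2}$ ($Q{\left(o,T \right)} = \frac{9 o + o T}{2} = \frac{9 o + T o}{2} = \frac{9 o}{2} + \frac{T o}{2}$)
$y{\left(J,V \right)} = 5$ ($y{\left(J,V \right)} = 7 - 2 = 5$)
$-90 + Q{\left(-4,-6 \right)} y{\left(6,N L{\left(4,0 \right)} + 5 \right)} = -90 + \frac{1}{2} \left(-4\right) \left(9 - 6\right) 5 = -90 + \frac{1}{2} \left(-4\right) 3 \cdot 5 = -90 - 30 = -120$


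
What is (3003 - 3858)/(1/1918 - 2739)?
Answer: 1639890/5253401 ≈ 0.31216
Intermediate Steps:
(3003 - 3858)/(1/1918 - 2739) = -855/(1/1918 - 2739) = -855/(-5253401/1918) = -855*(-1918/5253401) = 1639890/5253401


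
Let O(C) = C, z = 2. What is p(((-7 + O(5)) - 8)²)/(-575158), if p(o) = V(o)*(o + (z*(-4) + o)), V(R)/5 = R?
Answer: -48000/287579 ≈ -0.16691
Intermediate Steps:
V(R) = 5*R
p(o) = 5*o*(-8 + 2*o) (p(o) = (5*o)*(o + (2*(-4) + o)) = (5*o)*(o + (-8 + o)) = (5*o)*(-8 + 2*o) = 5*o*(-8 + 2*o))
p(((-7 + O(5)) - 8)²)/(-575158) = (10*((-7 + 5) - 8)²*(-4 + ((-7 + 5) - 8)²))/(-575158) = (10*(-2 - 8)²*(-4 + (-2 - 8)²))*(-1/575158) = (10*(-10)²*(-4 + (-10)²))*(-1/575158) = (10*100*(-4 + 100))*(-1/575158) = (10*100*96)*(-1/575158) = 96000*(-1/575158) = -48000/287579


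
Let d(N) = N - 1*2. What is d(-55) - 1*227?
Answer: -284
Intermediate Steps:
d(N) = -2 + N (d(N) = N - 2 = -2 + N)
d(-55) - 1*227 = (-2 - 55) - 1*227 = -57 - 227 = -284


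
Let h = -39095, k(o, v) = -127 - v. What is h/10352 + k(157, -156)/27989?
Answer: -1093929747/289742128 ≈ -3.7755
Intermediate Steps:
h/10352 + k(157, -156)/27989 = -39095/10352 + (-127 - 1*(-156))/27989 = -39095*1/10352 + (-127 + 156)*(1/27989) = -39095/10352 + 29*(1/27989) = -39095/10352 + 29/27989 = -1093929747/289742128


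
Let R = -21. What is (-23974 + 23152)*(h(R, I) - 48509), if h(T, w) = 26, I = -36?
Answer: 39853026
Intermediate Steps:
(-23974 + 23152)*(h(R, I) - 48509) = (-23974 + 23152)*(26 - 48509) = -822*(-48483) = 39853026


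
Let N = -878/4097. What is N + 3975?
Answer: 16284697/4097 ≈ 3974.8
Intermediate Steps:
N = -878/4097 (N = -878*1/4097 = -878/4097 ≈ -0.21430)
N + 3975 = -878/4097 + 3975 = 16284697/4097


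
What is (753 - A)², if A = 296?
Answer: 208849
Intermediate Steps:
(753 - A)² = (753 - 1*296)² = (753 - 296)² = 457² = 208849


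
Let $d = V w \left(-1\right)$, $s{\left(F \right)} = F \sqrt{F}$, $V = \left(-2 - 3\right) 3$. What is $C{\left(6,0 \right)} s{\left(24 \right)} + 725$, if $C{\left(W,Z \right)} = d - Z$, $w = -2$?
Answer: $725 - 1440 \sqrt{6} \approx -2802.3$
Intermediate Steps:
$V = -15$ ($V = \left(-5\right) 3 = -15$)
$s{\left(F \right)} = F^{\frac{3}{2}}$
$d = -30$ ($d = \left(-15\right) \left(-2\right) \left(-1\right) = 30 \left(-1\right) = -30$)
$C{\left(W,Z \right)} = -30 - Z$
$C{\left(6,0 \right)} s{\left(24 \right)} + 725 = \left(-30 - 0\right) 24^{\frac{3}{2}} + 725 = \left(-30 + 0\right) 48 \sqrt{6} + 725 = - 30 \cdot 48 \sqrt{6} + 725 = - 1440 \sqrt{6} + 725 = 725 - 1440 \sqrt{6}$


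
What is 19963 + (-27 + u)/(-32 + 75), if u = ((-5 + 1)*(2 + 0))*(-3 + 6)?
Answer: 858358/43 ≈ 19962.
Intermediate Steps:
u = -24 (u = -4*2*3 = -8*3 = -24)
19963 + (-27 + u)/(-32 + 75) = 19963 + (-27 - 24)/(-32 + 75) = 19963 - 51/43 = 858358/43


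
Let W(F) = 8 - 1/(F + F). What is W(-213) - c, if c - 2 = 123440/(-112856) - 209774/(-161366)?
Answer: 2810381676823/484871104506 ≈ 5.7961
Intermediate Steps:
W(F) = 8 - 1/(2*F)
c = 2511092381/1138195081 (c = 2 + (123440/(-112856) - 209774/(-161366)) = 2 + (123440*(-1/112856) - 209774*(-1/161366)) = 2 + (-15430/14107 + 104887/80683) = 2 + 234702219/1138195081 = 2511092381/1138195081 ≈ 2.2062)
W(-213) - c = (8 - 1/2/(-213)) - 1*2511092381/1138195081 = (8 - 1/2*(-1/213)) - 2511092381/1138195081 = (8 + 1/426) - 2511092381/1138195081 = 3409/426 - 2511092381/1138195081 = 2810381676823/484871104506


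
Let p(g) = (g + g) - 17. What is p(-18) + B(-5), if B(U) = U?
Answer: -58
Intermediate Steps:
p(g) = -17 + 2*g (p(g) = 2*g - 17 = -17 + 2*g)
p(-18) + B(-5) = (-17 + 2*(-18)) - 5 = (-17 - 36) - 5 = -53 - 5 = -58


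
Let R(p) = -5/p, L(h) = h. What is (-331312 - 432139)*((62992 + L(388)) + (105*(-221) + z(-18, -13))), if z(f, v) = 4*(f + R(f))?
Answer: -275557713587/9 ≈ -3.0618e+10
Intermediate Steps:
z(f, v) = -20/f + 4*f (z(f, v) = 4*(f - 5/f) = -20/f + 4*f)
(-331312 - 432139)*((62992 + L(388)) + (105*(-221) + z(-18, -13))) = (-331312 - 432139)*((62992 + 388) + (105*(-221) + (-20/(-18) + 4*(-18)))) = -763451*(63380 + (-23205 + (-20*(-1/18) - 72))) = -763451*(63380 + (-23205 + (10/9 - 72))) = -763451*(63380 + (-23205 - 638/9)) = -763451*(63380 - 209483/9) = -763451*360937/9 = -275557713587/9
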